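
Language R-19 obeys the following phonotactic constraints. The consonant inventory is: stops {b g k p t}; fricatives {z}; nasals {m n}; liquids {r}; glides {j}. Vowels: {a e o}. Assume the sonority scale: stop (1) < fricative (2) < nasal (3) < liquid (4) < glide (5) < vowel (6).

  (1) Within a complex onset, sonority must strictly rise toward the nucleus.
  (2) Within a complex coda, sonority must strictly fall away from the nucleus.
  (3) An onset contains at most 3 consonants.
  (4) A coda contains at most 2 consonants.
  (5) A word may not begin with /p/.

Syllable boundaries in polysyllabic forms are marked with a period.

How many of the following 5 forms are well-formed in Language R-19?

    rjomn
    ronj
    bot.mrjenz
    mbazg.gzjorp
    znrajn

2

rjomn — violates constraint 2: syllable 1 coda /mn/: /m/ (nasal, 3) → /n/ (nasal, 3) does not fall → ill-formed
ronj — violates constraint 2: syllable 1 coda /nj/: /n/ (nasal, 3) → /j/ (glide, 5) does not fall → ill-formed
bot.mrjenz — σ1 onset /b/, coda /t/ ok; σ2 onset /mrj/ (3→4→5 rises), coda /nz/ (3→2 falls) ok → well-formed
mbazg.gzjorp — violates constraint 1: syllable 1 onset /mb/: /m/ (nasal, 3) → /b/ (stop, 1) does not rise → ill-formed
znrajn — σ1 onset /znr/ (2→3→4 rises), coda /jn/ (5→3 falls) ok → well-formed
Well-formed: bot.mrjenz, znrajn → 2.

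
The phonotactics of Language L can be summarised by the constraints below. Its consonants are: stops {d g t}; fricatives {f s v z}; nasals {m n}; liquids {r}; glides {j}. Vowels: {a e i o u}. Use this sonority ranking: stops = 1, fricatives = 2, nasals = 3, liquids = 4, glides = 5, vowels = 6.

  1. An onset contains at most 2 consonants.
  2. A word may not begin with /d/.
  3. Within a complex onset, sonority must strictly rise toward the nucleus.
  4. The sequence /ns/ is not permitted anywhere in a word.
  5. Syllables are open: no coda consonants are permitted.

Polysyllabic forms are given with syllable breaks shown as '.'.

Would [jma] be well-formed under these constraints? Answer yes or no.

no

[jma] — violates constraint 3: syllable 1 onset /jm/: /j/ (glide, 5) → /m/ (nasal, 3) does not rise → ill-formed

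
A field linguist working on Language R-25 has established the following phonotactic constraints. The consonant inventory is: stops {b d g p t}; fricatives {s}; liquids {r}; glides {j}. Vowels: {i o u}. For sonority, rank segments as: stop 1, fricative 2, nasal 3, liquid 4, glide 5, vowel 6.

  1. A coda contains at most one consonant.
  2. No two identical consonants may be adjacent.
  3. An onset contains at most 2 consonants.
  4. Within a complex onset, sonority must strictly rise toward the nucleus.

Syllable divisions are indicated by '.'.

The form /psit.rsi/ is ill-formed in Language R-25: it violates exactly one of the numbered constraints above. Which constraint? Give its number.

4

/psit.rsi/: syllable 2 onset /rs/: /r/ (liquid, 4) → /s/ (fricative, 2) does not rise.
This is a violation of constraint 4: "Within a complex onset, sonority must strictly rise toward the nucleus."
The remaining constraints (1, 2, 3) are satisfied.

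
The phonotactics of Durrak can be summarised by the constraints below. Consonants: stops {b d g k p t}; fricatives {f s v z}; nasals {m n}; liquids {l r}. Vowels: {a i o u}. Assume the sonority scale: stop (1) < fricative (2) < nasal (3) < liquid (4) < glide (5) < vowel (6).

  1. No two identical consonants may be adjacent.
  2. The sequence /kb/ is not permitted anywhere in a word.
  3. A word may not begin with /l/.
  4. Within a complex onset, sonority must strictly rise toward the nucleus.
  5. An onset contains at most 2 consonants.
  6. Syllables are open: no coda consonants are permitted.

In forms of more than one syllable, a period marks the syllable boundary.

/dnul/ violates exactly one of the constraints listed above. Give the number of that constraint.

6

/dnul/: syllable 1 coda /l/ has 1 consonant (> 0).
This is a violation of constraint 6: "Syllables are open: no coda consonants are permitted."
The remaining constraints (1, 2, 3, 4, 5) are satisfied.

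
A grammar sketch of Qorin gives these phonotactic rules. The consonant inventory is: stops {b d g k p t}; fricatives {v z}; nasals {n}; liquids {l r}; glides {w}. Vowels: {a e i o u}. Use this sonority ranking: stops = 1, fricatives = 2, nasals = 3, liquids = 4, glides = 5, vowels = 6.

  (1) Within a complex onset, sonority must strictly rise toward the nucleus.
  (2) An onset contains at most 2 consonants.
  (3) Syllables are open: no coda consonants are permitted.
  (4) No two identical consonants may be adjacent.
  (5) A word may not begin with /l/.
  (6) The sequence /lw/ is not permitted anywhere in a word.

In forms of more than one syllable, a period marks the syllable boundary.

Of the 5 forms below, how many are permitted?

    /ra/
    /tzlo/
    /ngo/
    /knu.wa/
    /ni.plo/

3

/ra/ — σ1 onset /r/, coda /∅/ ok → permitted
/tzlo/ — violates constraint 2: syllable 1 onset /tzl/ has 3 consonants (> 2) → not permitted
/ngo/ — violates constraint 1: syllable 1 onset /ng/: /n/ (nasal, 3) → /g/ (stop, 1) does not rise → not permitted
/knu.wa/ — σ1 onset /kn/ (1→3 rises), coda /∅/ ok; σ2 onset /w/, coda /∅/ ok → permitted
/ni.plo/ — σ1 onset /n/, coda /∅/ ok; σ2 onset /pl/ (1→4 rises), coda /∅/ ok → permitted
Permitted: /ra/, /knu.wa/, /ni.plo/ → 3.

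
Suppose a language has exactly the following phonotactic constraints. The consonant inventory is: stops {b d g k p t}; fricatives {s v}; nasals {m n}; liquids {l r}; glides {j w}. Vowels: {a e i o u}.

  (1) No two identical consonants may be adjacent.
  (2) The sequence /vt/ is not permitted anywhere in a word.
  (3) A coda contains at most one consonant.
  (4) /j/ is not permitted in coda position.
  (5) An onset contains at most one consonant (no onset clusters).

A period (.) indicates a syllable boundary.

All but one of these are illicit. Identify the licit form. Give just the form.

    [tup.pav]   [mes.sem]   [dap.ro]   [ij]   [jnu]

[tup.pav] — violates constraint 1: adjacent identical consonants /pp/ → illicit
[mes.sem] — violates constraint 1: adjacent identical consonants /ss/ → illicit
[dap.ro] — σ1 onset /d/, coda /p/ ok; σ2 onset /r/, coda /∅/ ok → licit
[ij] — violates constraint 4: syllable 1 coda contains /j/ → illicit
[jnu] — violates constraint 5: syllable 1 onset /jn/ has 2 consonants (> 1) → illicit

[dap.ro]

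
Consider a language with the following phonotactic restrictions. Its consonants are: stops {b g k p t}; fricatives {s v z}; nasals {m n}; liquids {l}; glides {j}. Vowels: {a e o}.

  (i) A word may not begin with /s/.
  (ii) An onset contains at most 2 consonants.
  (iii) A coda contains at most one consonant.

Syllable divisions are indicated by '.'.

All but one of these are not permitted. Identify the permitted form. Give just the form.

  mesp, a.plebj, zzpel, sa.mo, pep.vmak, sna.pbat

pep.vmak

mesp — violates constraint (iii): syllable 1 coda /sp/ has 2 consonants (> 1) → not permitted
a.plebj — violates constraint (iii): syllable 2 coda /bj/ has 2 consonants (> 1) → not permitted
zzpel — violates constraint (ii): syllable 1 onset /zzp/ has 3 consonants (> 2) → not permitted
sa.mo — violates constraint (i): word begins with /s/ → not permitted
pep.vmak — σ1 onset /p/, coda /p/ ok; σ2 onset /vm/ (2C), coda /k/ ok → permitted
sna.pbat — violates constraint (i): word begins with /s/ → not permitted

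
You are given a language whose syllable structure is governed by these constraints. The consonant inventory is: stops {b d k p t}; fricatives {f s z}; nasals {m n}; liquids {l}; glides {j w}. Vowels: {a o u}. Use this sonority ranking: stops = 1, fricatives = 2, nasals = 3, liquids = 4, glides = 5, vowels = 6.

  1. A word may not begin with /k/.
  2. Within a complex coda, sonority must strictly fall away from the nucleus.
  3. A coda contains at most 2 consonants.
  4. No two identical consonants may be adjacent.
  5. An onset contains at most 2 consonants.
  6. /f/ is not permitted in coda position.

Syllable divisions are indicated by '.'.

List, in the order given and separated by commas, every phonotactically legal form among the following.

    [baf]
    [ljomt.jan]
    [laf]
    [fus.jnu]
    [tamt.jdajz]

[ljomt.jan], [fus.jnu], [tamt.jdajz]

[baf] — violates constraint 6: syllable 1 coda contains /f/ → phonotactically illegal
[ljomt.jan] — σ1 onset /lj/ (2C), coda /mt/ (3→1 falls) ok; σ2 onset /j/, coda /n/ ok → phonotactically legal
[laf] — violates constraint 6: syllable 1 coda contains /f/ → phonotactically illegal
[fus.jnu] — σ1 onset /f/, coda /s/ ok; σ2 onset /jn/ (2C), coda /∅/ ok → phonotactically legal
[tamt.jdajz] — σ1 onset /t/, coda /mt/ (3→1 falls) ok; σ2 onset /jd/ (2C), coda /jz/ (5→2 falls) ok → phonotactically legal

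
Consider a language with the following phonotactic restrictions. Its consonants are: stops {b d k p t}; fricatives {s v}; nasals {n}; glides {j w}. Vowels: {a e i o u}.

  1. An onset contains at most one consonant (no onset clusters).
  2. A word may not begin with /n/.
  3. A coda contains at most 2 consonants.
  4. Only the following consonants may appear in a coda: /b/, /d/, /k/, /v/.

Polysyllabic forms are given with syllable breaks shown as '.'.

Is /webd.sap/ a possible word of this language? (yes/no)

no

/webd.sap/ — violates constraint 4: syllable 2 coda contains /p/, which is not a licensed coda consonant → phonotactically illegal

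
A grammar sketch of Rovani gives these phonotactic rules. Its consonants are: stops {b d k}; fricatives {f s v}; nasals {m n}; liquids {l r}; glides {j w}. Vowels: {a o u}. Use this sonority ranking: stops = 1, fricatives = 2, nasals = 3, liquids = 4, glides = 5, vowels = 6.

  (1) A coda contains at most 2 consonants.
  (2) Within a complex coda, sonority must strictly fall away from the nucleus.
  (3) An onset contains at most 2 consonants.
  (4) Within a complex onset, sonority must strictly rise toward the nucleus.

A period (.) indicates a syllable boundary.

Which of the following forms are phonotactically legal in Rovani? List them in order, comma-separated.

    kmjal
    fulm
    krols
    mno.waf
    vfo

fulm, krols

kmjal — violates constraint 3: syllable 1 onset /kmj/ has 3 consonants (> 2) → phonotactically illegal
fulm — σ1 onset /f/, coda /lm/ (4→3 falls) ok → phonotactically legal
krols — σ1 onset /kr/ (1→4 rises), coda /ls/ (4→2 falls) ok → phonotactically legal
mno.waf — violates constraint 4: syllable 1 onset /mn/: /m/ (nasal, 3) → /n/ (nasal, 3) does not rise → phonotactically illegal
vfo — violates constraint 4: syllable 1 onset /vf/: /v/ (fricative, 2) → /f/ (fricative, 2) does not rise → phonotactically illegal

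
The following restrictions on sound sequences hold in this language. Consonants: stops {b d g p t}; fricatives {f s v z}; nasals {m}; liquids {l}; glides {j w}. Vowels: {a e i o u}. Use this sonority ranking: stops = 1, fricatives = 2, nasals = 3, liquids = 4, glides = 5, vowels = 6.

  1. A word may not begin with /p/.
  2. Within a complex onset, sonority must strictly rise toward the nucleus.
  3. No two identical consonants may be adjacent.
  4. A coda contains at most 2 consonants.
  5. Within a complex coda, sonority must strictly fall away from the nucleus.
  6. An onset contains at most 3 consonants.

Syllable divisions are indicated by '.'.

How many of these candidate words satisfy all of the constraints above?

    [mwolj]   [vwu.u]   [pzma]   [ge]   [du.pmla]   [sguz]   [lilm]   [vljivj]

[mwolj] — violates constraint 5: syllable 1 coda /lj/: /l/ (liquid, 4) → /j/ (glide, 5) does not fall → illicit
[vwu.u] — σ1 onset /vw/ (2→5 rises), coda /∅/ ok; σ2 onset /∅/, coda /∅/ ok → licit
[pzma] — violates constraint 1: word begins with /p/ → illicit
[ge] — σ1 onset /g/, coda /∅/ ok → licit
[du.pmla] — σ1 onset /d/, coda /∅/ ok; σ2 onset /pml/ (1→3→4 rises), coda /∅/ ok → licit
[sguz] — violates constraint 2: syllable 1 onset /sg/: /s/ (fricative, 2) → /g/ (stop, 1) does not rise → illicit
[lilm] — σ1 onset /l/, coda /lm/ (4→3 falls) ok → licit
[vljivj] — violates constraint 5: syllable 1 coda /vj/: /v/ (fricative, 2) → /j/ (glide, 5) does not fall → illicit
Licit: [vwu.u], [ge], [du.pmla], [lilm] → 4.

4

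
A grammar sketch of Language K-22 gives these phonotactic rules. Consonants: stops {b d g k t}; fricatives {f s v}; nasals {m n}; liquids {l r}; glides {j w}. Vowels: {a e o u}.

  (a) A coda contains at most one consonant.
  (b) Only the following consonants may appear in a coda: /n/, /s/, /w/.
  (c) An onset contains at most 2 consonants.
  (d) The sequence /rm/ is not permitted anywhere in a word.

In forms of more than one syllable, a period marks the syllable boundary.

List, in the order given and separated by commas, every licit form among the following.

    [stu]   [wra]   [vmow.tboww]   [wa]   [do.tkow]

[stu], [wra], [wa], [do.tkow]

[stu] — σ1 onset /st/ (2C), coda /∅/ ok → licit
[wra] — σ1 onset /wr/ (2C), coda /∅/ ok → licit
[vmow.tboww] — violates constraint (a): syllable 2 coda /ww/ has 2 consonants (> 1) → illicit
[wa] — σ1 onset /w/, coda /∅/ ok → licit
[do.tkow] — σ1 onset /d/, coda /∅/ ok; σ2 onset /tk/ (2C), coda /w/ ok → licit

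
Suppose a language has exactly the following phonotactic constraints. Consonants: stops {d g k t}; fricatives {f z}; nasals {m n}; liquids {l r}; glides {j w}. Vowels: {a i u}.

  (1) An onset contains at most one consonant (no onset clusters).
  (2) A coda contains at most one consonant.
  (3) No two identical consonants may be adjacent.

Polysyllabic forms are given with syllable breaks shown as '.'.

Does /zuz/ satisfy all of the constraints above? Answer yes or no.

yes

/zuz/ — σ1 onset /z/, coda /z/ ok → well-formed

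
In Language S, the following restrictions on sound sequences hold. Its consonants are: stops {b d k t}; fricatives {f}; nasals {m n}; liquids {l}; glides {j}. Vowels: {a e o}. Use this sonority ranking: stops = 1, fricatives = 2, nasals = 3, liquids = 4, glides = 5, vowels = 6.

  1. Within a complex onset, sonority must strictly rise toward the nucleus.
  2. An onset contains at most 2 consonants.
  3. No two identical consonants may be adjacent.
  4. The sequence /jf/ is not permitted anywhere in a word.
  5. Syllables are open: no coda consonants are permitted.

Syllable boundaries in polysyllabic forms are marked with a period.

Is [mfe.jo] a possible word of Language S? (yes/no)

[mfe.jo] — violates constraint 1: syllable 1 onset /mf/: /m/ (nasal, 3) → /f/ (fricative, 2) does not rise → not permitted

no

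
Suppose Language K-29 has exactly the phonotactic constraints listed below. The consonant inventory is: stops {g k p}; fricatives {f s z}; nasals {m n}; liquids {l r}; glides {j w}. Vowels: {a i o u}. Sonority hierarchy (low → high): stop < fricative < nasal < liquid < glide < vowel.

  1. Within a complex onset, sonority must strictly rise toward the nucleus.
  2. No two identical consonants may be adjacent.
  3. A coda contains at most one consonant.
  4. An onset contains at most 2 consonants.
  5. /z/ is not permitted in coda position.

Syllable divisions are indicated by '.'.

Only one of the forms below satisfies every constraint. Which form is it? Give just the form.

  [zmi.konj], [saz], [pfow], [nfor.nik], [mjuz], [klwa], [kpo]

[zmi.konj] — violates constraint 3: syllable 2 coda /nj/ has 2 consonants (> 1) → illicit
[saz] — violates constraint 5: syllable 1 coda contains /z/ → illicit
[pfow] — σ1 onset /pf/ (1→2 rises), coda /w/ ok → licit
[nfor.nik] — violates constraint 1: syllable 1 onset /nf/: /n/ (nasal, 3) → /f/ (fricative, 2) does not rise → illicit
[mjuz] — violates constraint 5: syllable 1 coda contains /z/ → illicit
[klwa] — violates constraint 4: syllable 1 onset /klw/ has 3 consonants (> 2) → illicit
[kpo] — violates constraint 1: syllable 1 onset /kp/: /k/ (stop, 1) → /p/ (stop, 1) does not rise → illicit

[pfow]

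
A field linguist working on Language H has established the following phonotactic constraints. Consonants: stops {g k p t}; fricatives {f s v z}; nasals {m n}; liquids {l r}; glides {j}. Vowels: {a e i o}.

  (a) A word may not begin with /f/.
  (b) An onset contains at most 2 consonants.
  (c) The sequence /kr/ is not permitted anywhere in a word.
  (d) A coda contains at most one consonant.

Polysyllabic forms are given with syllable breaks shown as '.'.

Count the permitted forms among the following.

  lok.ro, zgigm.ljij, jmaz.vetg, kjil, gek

2

lok.ro — violates constraint (c): contains banned sequence /kr/ → not permitted
zgigm.ljij — violates constraint (d): syllable 1 coda /gm/ has 2 consonants (> 1) → not permitted
jmaz.vetg — violates constraint (d): syllable 2 coda /tg/ has 2 consonants (> 1) → not permitted
kjil — σ1 onset /kj/ (2C), coda /l/ ok → permitted
gek — σ1 onset /g/, coda /k/ ok → permitted
Permitted: kjil, gek → 2.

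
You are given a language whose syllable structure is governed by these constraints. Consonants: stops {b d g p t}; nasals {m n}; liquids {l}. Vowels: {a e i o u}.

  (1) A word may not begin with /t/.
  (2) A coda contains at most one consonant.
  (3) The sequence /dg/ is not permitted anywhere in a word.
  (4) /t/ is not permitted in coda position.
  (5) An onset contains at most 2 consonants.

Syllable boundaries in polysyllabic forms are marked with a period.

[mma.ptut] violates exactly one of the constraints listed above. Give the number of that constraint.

[mma.ptut]: syllable 2 coda contains /t/.
This is a violation of constraint 4: "/t/ is not permitted in coda position."
The remaining constraints (1, 2, 3, 5) are satisfied.

4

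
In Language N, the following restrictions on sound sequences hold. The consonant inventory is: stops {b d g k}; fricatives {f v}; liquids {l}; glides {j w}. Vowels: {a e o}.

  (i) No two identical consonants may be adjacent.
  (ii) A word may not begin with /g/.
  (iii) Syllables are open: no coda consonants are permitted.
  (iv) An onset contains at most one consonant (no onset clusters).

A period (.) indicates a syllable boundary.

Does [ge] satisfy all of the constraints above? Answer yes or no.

no

[ge] — violates constraint (ii): word begins with /g/ → not permitted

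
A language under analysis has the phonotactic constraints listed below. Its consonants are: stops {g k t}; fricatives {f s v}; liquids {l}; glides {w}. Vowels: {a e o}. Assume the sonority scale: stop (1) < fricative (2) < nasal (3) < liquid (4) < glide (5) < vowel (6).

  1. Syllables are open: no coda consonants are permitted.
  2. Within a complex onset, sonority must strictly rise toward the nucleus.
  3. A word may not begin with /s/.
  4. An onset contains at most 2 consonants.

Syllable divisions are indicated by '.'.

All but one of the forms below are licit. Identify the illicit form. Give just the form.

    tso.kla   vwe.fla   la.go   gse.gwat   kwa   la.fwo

gse.gwat

tso.kla — σ1 onset /ts/ (1→2 rises), coda /∅/ ok; σ2 onset /kl/ (1→4 rises), coda /∅/ ok → licit
vwe.fla — σ1 onset /vw/ (2→5 rises), coda /∅/ ok; σ2 onset /fl/ (2→4 rises), coda /∅/ ok → licit
la.go — σ1 onset /l/, coda /∅/ ok; σ2 onset /g/, coda /∅/ ok → licit
gse.gwat — violates constraint 1: syllable 2 coda /t/ has 1 consonant (> 0) → illicit
kwa — σ1 onset /kw/ (1→5 rises), coda /∅/ ok → licit
la.fwo — σ1 onset /l/, coda /∅/ ok; σ2 onset /fw/ (2→5 rises), coda /∅/ ok → licit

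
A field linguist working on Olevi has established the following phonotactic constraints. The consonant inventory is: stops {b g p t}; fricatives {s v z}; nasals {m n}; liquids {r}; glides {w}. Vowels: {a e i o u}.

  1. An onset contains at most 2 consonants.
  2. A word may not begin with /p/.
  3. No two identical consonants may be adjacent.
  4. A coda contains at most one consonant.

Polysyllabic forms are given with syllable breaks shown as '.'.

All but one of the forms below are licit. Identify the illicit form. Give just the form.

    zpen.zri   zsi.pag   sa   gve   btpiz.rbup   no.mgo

zpen.zri — σ1 onset /zp/ (2C), coda /n/ ok; σ2 onset /zr/ (2C), coda /∅/ ok → licit
zsi.pag — σ1 onset /zs/ (2C), coda /∅/ ok; σ2 onset /p/, coda /g/ ok → licit
sa — σ1 onset /s/, coda /∅/ ok → licit
gve — σ1 onset /gv/ (2C), coda /∅/ ok → licit
btpiz.rbup — violates constraint 1: syllable 1 onset /btp/ has 3 consonants (> 2) → illicit
no.mgo — σ1 onset /n/, coda /∅/ ok; σ2 onset /mg/ (2C), coda /∅/ ok → licit

btpiz.rbup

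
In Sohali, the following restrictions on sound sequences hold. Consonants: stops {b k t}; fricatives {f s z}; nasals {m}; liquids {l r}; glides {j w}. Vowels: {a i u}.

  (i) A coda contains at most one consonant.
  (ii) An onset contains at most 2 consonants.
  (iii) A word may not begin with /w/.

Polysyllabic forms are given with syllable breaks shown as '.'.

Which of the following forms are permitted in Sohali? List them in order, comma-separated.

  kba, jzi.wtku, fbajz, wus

kba

kba — σ1 onset /kb/ (2C), coda /∅/ ok → permitted
jzi.wtku — violates constraint (ii): syllable 2 onset /wtk/ has 3 consonants (> 2) → not permitted
fbajz — violates constraint (i): syllable 1 coda /jz/ has 2 consonants (> 1) → not permitted
wus — violates constraint (iii): word begins with /w/ → not permitted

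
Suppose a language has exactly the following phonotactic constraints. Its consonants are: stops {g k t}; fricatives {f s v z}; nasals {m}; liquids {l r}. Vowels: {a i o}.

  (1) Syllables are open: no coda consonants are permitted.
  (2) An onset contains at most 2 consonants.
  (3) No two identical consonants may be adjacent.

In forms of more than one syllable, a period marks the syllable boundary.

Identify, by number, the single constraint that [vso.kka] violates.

3

[vso.kka]: adjacent identical consonants /kk/.
This is a violation of constraint 3: "No two identical consonants may be adjacent."
The remaining constraints (1, 2) are satisfied.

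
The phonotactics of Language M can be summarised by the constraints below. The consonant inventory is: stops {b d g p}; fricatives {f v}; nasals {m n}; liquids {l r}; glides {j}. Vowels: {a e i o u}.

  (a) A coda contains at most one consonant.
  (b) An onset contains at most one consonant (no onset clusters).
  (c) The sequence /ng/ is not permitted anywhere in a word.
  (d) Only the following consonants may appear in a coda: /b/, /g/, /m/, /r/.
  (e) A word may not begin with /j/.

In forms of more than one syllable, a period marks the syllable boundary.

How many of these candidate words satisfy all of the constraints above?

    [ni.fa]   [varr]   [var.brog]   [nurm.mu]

[ni.fa] — σ1 onset /n/, coda /∅/ ok; σ2 onset /f/, coda /∅/ ok → permitted
[varr] — violates constraint (a): syllable 1 coda /rr/ has 2 consonants (> 1) → not permitted
[var.brog] — violates constraint (b): syllable 2 onset /br/ has 2 consonants (> 1) → not permitted
[nurm.mu] — violates constraint (a): syllable 1 coda /rm/ has 2 consonants (> 1) → not permitted
Permitted: [ni.fa] → 1.

1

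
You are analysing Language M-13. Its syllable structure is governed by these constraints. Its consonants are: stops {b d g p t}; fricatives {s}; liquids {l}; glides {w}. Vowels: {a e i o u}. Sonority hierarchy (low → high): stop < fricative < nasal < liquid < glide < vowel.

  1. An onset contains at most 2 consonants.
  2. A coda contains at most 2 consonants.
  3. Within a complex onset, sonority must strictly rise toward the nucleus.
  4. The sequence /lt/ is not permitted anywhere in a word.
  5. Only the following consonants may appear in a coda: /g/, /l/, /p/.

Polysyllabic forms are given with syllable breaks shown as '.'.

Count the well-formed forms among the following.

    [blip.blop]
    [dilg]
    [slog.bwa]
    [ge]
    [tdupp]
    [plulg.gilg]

[blip.blop] — σ1 onset /bl/ (1→4 rises), coda /p/ ok; σ2 onset /bl/ (1→4 rises), coda /p/ ok → well-formed
[dilg] — σ1 onset /d/, coda /lg/ (2C) ok → well-formed
[slog.bwa] — σ1 onset /sl/ (2→4 rises), coda /g/ ok; σ2 onset /bw/ (1→5 rises), coda /∅/ ok → well-formed
[ge] — σ1 onset /g/, coda /∅/ ok → well-formed
[tdupp] — violates constraint 3: syllable 1 onset /td/: /t/ (stop, 1) → /d/ (stop, 1) does not rise → ill-formed
[plulg.gilg] — σ1 onset /pl/ (1→4 rises), coda /lg/ (2C) ok; σ2 onset /g/, coda /lg/ (2C) ok → well-formed
Well-formed: [blip.blop], [dilg], [slog.bwa], [ge], [plulg.gilg] → 5.

5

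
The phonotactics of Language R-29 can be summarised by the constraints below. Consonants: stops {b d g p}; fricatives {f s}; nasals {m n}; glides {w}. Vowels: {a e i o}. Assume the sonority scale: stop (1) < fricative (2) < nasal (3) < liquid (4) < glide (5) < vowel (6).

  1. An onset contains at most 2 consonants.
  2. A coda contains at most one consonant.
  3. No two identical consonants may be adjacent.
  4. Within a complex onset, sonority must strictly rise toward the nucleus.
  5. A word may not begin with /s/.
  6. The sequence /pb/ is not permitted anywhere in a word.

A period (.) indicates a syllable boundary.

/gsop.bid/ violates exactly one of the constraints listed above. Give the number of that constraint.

6

/gsop.bid/: contains banned sequence /pb/.
This is a violation of constraint 6: "The sequence /pb/ is not permitted anywhere in a word."
The remaining constraints (1, 2, 3, 4, 5) are satisfied.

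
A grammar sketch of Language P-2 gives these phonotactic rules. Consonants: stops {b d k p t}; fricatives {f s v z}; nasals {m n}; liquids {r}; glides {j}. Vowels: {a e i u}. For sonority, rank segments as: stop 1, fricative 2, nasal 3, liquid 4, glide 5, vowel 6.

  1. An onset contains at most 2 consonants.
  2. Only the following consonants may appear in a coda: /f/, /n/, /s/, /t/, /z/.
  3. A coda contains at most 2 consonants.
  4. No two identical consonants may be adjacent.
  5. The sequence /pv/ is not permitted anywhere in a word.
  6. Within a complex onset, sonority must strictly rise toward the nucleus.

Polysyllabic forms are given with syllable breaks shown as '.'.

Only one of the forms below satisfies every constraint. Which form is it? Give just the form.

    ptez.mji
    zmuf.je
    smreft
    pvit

ptez.mji — violates constraint 6: syllable 1 onset /pt/: /p/ (stop, 1) → /t/ (stop, 1) does not rise → illicit
zmuf.je — σ1 onset /zm/ (2→3 rises), coda /f/ ok; σ2 onset /j/, coda /∅/ ok → licit
smreft — violates constraint 1: syllable 1 onset /smr/ has 3 consonants (> 2) → illicit
pvit — violates constraint 5: contains banned sequence /pv/ → illicit

zmuf.je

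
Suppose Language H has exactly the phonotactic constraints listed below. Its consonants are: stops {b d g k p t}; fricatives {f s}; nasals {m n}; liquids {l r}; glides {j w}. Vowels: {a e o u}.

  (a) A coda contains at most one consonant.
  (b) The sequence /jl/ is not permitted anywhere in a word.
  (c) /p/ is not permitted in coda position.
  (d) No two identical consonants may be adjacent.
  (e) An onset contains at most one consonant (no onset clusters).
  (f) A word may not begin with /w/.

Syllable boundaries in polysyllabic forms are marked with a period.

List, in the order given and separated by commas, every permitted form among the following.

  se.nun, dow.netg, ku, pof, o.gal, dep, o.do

se.nun — σ1 onset /s/, coda /∅/ ok; σ2 onset /n/, coda /n/ ok → permitted
dow.netg — violates constraint (a): syllable 2 coda /tg/ has 2 consonants (> 1) → not permitted
ku — σ1 onset /k/, coda /∅/ ok → permitted
pof — σ1 onset /p/, coda /f/ ok → permitted
o.gal — σ1 onset /∅/, coda /∅/ ok; σ2 onset /g/, coda /l/ ok → permitted
dep — violates constraint (c): syllable 1 coda contains /p/ → not permitted
o.do — σ1 onset /∅/, coda /∅/ ok; σ2 onset /d/, coda /∅/ ok → permitted

se.nun, ku, pof, o.gal, o.do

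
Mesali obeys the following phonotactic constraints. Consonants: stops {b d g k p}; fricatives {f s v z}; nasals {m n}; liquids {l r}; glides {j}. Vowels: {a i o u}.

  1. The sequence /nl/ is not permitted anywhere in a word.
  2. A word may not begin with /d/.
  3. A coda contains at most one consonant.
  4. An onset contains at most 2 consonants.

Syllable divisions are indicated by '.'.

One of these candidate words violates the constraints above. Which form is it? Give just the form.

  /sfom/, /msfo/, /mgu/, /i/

/msfo/

/sfom/ — σ1 onset /sf/ (2C), coda /m/ ok → permitted
/msfo/ — violates constraint 4: syllable 1 onset /msf/ has 3 consonants (> 2) → not permitted
/mgu/ — σ1 onset /mg/ (2C), coda /∅/ ok → permitted
/i/ — σ1 onset /∅/, coda /∅/ ok → permitted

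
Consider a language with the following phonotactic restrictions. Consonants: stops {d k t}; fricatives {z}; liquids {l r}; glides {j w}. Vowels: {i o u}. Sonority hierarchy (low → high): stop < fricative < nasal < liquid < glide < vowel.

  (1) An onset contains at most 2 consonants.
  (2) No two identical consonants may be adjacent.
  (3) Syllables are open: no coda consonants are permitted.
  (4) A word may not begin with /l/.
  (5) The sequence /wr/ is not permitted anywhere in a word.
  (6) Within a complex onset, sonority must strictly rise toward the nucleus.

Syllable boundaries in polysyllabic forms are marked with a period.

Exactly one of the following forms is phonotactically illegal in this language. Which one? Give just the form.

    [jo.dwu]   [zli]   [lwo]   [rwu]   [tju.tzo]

[jo.dwu] — σ1 onset /j/, coda /∅/ ok; σ2 onset /dw/ (1→5 rises), coda /∅/ ok → phonotactically legal
[zli] — σ1 onset /zl/ (2→4 rises), coda /∅/ ok → phonotactically legal
[lwo] — violates constraint 4: word begins with /l/ → phonotactically illegal
[rwu] — σ1 onset /rw/ (4→5 rises), coda /∅/ ok → phonotactically legal
[tju.tzo] — σ1 onset /tj/ (1→5 rises), coda /∅/ ok; σ2 onset /tz/ (1→2 rises), coda /∅/ ok → phonotactically legal

[lwo]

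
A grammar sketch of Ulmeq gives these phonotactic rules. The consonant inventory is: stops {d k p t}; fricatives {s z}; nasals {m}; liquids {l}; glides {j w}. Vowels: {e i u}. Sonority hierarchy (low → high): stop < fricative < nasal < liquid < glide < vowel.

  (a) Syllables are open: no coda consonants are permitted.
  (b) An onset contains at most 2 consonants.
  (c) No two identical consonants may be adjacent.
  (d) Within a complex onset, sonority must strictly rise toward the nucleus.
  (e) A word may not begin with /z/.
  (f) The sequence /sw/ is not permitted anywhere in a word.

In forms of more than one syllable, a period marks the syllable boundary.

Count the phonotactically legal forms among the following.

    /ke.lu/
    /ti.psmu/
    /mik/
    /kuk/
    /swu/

/ke.lu/ — σ1 onset /k/, coda /∅/ ok; σ2 onset /l/, coda /∅/ ok → phonotactically legal
/ti.psmu/ — violates constraint (b): syllable 2 onset /psm/ has 3 consonants (> 2) → phonotactically illegal
/mik/ — violates constraint (a): syllable 1 coda /k/ has 1 consonant (> 0) → phonotactically illegal
/kuk/ — violates constraint (a): syllable 1 coda /k/ has 1 consonant (> 0) → phonotactically illegal
/swu/ — violates constraint (f): contains banned sequence /sw/ → phonotactically illegal
Phonotactically legal: /ke.lu/ → 1.

1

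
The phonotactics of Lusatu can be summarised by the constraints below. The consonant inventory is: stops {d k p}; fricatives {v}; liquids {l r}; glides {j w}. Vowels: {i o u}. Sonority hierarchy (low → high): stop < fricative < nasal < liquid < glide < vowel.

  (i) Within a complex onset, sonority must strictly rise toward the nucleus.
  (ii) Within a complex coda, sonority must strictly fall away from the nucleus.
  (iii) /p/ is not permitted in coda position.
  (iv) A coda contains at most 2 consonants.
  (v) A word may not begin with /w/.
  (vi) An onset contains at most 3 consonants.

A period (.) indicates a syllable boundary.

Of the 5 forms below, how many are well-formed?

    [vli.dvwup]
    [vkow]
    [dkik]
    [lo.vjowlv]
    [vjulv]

[vli.dvwup] — violates constraint (iii): syllable 2 coda contains /p/ → ill-formed
[vkow] — violates constraint (i): syllable 1 onset /vk/: /v/ (fricative, 2) → /k/ (stop, 1) does not rise → ill-formed
[dkik] — violates constraint (i): syllable 1 onset /dk/: /d/ (stop, 1) → /k/ (stop, 1) does not rise → ill-formed
[lo.vjowlv] — violates constraint (iv): syllable 2 coda /wlv/ has 3 consonants (> 2) → ill-formed
[vjulv] — σ1 onset /vj/ (2→5 rises), coda /lv/ (4→2 falls) ok → well-formed
Well-formed: [vjulv] → 1.

1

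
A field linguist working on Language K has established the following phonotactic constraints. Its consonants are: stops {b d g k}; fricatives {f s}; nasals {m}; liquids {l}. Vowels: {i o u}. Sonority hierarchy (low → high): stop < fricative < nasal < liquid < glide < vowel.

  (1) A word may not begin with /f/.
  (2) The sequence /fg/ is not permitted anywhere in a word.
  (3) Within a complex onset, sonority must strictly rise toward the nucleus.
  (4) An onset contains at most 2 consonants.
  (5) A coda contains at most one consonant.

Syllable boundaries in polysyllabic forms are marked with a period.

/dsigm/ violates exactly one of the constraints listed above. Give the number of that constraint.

/dsigm/: syllable 1 coda /gm/ has 2 consonants (> 1).
This is a violation of constraint 5: "A coda contains at most one consonant."
The remaining constraints (1, 2, 3, 4) are satisfied.

5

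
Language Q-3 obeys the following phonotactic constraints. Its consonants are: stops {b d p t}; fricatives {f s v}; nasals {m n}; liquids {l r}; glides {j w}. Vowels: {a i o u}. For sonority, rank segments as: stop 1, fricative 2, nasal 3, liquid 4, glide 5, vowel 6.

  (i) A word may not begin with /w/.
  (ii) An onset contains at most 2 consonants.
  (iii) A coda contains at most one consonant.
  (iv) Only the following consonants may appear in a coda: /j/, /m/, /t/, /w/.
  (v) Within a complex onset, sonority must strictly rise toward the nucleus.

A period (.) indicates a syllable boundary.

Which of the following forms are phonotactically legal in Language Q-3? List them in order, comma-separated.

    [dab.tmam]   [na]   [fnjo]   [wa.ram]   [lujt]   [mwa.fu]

[dab.tmam] — violates constraint (iv): syllable 1 coda contains /b/, which is not a licensed coda consonant → phonotactically illegal
[na] — σ1 onset /n/, coda /∅/ ok → phonotactically legal
[fnjo] — violates constraint (ii): syllable 1 onset /fnj/ has 3 consonants (> 2) → phonotactically illegal
[wa.ram] — violates constraint (i): word begins with /w/ → phonotactically illegal
[lujt] — violates constraint (iii): syllable 1 coda /jt/ has 2 consonants (> 1) → phonotactically illegal
[mwa.fu] — σ1 onset /mw/ (3→5 rises), coda /∅/ ok; σ2 onset /f/, coda /∅/ ok → phonotactically legal

[na], [mwa.fu]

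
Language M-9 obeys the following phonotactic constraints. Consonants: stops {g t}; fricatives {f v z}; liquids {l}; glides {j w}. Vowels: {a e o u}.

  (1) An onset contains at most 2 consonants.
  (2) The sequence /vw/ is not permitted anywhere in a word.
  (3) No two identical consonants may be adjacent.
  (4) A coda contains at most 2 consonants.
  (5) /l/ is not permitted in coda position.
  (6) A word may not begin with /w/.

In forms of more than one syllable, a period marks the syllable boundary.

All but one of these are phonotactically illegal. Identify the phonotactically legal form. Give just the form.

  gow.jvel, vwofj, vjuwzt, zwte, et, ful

gow.jvel — violates constraint 5: syllable 2 coda contains /l/ → phonotactically illegal
vwofj — violates constraint 2: contains banned sequence /vw/ → phonotactically illegal
vjuwzt — violates constraint 4: syllable 1 coda /wzt/ has 3 consonants (> 2) → phonotactically illegal
zwte — violates constraint 1: syllable 1 onset /zwt/ has 3 consonants (> 2) → phonotactically illegal
et — σ1 onset /∅/, coda /t/ ok → phonotactically legal
ful — violates constraint 5: syllable 1 coda contains /l/ → phonotactically illegal

et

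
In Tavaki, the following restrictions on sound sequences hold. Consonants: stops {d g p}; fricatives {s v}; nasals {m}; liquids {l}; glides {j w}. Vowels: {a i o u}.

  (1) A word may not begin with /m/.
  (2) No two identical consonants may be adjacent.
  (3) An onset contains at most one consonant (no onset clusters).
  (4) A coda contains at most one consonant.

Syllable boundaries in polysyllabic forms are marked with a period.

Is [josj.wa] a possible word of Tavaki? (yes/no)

no

[josj.wa] — violates constraint 4: syllable 1 coda /sj/ has 2 consonants (> 1) → phonotactically illegal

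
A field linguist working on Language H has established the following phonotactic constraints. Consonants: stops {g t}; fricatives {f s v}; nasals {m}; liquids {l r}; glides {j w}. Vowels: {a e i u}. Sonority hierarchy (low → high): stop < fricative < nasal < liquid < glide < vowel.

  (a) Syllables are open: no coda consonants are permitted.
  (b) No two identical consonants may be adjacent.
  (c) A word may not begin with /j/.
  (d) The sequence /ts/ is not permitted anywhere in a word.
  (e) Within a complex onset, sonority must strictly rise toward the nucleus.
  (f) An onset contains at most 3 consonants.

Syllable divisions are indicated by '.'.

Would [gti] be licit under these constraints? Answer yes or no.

[gti] — violates constraint (e): syllable 1 onset /gt/: /g/ (stop, 1) → /t/ (stop, 1) does not rise → illicit

no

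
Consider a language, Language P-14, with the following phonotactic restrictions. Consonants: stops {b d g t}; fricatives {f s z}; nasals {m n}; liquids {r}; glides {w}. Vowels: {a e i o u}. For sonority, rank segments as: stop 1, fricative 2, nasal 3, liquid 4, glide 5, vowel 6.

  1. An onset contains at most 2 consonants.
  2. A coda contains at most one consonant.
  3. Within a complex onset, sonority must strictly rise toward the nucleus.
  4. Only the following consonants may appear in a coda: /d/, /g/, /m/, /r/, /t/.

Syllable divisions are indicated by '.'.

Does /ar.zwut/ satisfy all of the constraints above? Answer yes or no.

yes

/ar.zwut/ — σ1 onset /∅/, coda /r/ ok; σ2 onset /zw/ (2→5 rises), coda /t/ ok → permitted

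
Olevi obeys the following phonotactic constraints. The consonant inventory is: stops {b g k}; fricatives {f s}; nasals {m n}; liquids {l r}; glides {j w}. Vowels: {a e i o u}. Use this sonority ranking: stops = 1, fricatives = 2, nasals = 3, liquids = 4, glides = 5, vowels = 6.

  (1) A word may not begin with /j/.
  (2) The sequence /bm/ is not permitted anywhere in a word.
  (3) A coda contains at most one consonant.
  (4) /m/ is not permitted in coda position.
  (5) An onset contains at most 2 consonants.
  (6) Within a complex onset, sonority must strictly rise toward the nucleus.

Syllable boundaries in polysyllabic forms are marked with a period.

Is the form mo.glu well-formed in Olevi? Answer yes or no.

mo.glu — σ1 onset /m/, coda /∅/ ok; σ2 onset /gl/ (1→4 rises), coda /∅/ ok → well-formed

yes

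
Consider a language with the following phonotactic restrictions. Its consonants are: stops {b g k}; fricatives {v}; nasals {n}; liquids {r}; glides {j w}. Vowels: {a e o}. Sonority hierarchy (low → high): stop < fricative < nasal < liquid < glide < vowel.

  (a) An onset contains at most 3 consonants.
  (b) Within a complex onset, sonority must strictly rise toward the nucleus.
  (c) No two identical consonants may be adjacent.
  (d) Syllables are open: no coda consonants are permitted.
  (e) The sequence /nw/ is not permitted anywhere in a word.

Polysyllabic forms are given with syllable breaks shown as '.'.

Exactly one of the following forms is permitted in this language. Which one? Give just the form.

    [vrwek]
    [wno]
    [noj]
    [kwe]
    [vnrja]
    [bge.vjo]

[vrwek] — violates constraint (d): syllable 1 coda /k/ has 1 consonant (> 0) → not permitted
[wno] — violates constraint (b): syllable 1 onset /wn/: /w/ (glide, 5) → /n/ (nasal, 3) does not rise → not permitted
[noj] — violates constraint (d): syllable 1 coda /j/ has 1 consonant (> 0) → not permitted
[kwe] — σ1 onset /kw/ (1→5 rises), coda /∅/ ok → permitted
[vnrja] — violates constraint (a): syllable 1 onset /vnrj/ has 4 consonants (> 3) → not permitted
[bge.vjo] — violates constraint (b): syllable 1 onset /bg/: /b/ (stop, 1) → /g/ (stop, 1) does not rise → not permitted

[kwe]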